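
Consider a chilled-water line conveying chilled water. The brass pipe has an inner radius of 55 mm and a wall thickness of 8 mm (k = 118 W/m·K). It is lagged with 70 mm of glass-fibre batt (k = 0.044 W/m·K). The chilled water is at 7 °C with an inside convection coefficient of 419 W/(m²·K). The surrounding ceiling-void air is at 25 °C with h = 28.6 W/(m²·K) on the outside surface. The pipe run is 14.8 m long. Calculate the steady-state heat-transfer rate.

Q ≈ 96.8 W

Radial resistances (cylindrical: R_cond = ln(r_o/r_i)/(2πkL), R_conv = 1/(h·2πrL)):
R_inner film = 1/(h_i·2πr₁L) = 1/(419×2π×0.055×14.8) = 4.666×10^-4 K/W
R_brass pipe wall = ln(63/55)/(2π×118×14.8) = 1.238×10^-5 K/W
R_glass-fibre batt = ln(133/63)/(2π×0.044×14.8) = 0.1826 K/W
R_outer film = 1/(h_o·2πr_oL) = 1/(28.6×2π×0.133×14.8) = 0.002827 K/W
R_total = 0.1859 K/W
Q = ΔT/R_total = 18/0.1859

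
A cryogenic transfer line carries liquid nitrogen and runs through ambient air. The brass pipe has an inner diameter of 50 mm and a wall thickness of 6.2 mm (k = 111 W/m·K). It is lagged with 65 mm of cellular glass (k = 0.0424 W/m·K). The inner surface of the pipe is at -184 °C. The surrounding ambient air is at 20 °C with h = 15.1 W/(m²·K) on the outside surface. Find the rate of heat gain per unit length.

Treating each annulus and film as a series resistance:
R_brass pipe wall = ln(31.2/25)/(2π×111×1) = 3.177×10^-4 K/W
R_cellular glass = ln(96.2/31.2)/(2π×0.0424×1) = 4.227 K/W
R_outer film = 1/(h_o·2πr_oL) = 1/(15.1×2π×0.0962×1) = 0.1096 K/W
R_total = 4.337 K/W
Q = ΔT/R_total = 204/4.337

q′ ≈ 47 W/m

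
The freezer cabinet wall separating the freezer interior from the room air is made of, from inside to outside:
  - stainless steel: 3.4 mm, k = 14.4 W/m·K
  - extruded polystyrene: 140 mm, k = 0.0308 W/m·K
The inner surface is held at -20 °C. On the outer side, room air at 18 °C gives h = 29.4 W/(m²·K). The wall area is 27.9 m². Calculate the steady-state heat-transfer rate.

Q ≈ 231 W

Thermal resistances in series:
R_stainless steel = L/(kA) = 0.0034/(14.4×27.9) = 8.463×10^-6 K/W
R_extruded polystyrene = L/(kA) = 0.14/(0.0308×27.9) = 0.1629 K/W
R_outer film = 1/(h_o·A) = 1/(29.4×27.9) = 0.001219 K/W
R_total = 0.1641 K/W
Q = ΔT / R_total = 38 / 0.1641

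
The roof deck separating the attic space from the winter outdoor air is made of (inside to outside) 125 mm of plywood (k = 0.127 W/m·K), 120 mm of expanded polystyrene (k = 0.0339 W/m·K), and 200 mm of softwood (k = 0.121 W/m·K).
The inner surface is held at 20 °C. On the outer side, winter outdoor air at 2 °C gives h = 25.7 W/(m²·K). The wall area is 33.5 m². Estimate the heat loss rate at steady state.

Thermal resistances in series:
R_plywood = L/(kA) = 0.125/(0.127×33.5) = 0.02938 K/W
R_expanded polystyrene = L/(kA) = 0.12/(0.0339×33.5) = 0.1057 K/W
R_softwood = L/(kA) = 0.2/(0.121×33.5) = 0.04934 K/W
R_outer film = 1/(h_o·A) = 1/(25.7×33.5) = 0.001162 K/W
R_total = 0.1855 K/W
Q = ΔT / R_total = 18 / 0.1855

Q ≈ 97 W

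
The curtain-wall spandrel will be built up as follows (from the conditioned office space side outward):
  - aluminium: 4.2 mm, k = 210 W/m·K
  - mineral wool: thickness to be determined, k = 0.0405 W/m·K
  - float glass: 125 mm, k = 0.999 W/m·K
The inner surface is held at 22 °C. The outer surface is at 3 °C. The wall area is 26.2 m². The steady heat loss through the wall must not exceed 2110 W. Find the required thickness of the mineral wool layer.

Series thermal resistances:
R_aluminium = L/(kA) = 0.0042/(210×26.2) = 7.634×10^-7 K/W
R_float glass = L/(kA) = 0.125/(0.999×26.2) = 0.004776 K/W
Sum of the known resistances R_other = 0.004777 K/W
Required total resistance R_tot = ΔT/Q_allow = 19/2110 = 0.009005 K/W
R_mineral wool = R_tot − R_other = 0.004228 K/W
L = R·k·A = 0.004228×0.0405×26.2

L ≈ 4.49 mm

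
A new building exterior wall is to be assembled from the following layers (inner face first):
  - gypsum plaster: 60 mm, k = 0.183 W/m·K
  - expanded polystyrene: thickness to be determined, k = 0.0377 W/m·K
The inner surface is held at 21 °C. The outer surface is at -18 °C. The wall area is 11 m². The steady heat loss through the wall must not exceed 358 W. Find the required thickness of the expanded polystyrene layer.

L ≈ 32.8 mm

Series thermal resistances:
R_gypsum plaster = L/(kA) = 0.06/(0.183×11) = 0.02981 K/W
Sum of the known resistances R_other = 0.02981 K/W
Required total resistance R_tot = ΔT/Q_allow = 39/358 = 0.1089 K/W
R_expanded polystyrene = R_tot − R_other = 0.07913 K/W
L = R·k·A = 0.07913×0.0377×11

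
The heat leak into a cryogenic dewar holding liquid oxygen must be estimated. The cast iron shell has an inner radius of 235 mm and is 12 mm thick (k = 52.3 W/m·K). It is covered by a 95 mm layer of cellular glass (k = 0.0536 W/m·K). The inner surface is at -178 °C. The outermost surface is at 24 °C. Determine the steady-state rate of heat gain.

Q ≈ 121 W

For a spherical shell R = (1/r₁ − 1/r₂)/(4πk); film R = 1/(h·4πr²). In series:
R_cast iron shell = (1/0.235 − 1/0.247)/(4π×52.3) = 3.146×10^-4 K/W
R_cellular glass = (1/0.247 − 1/0.342)/(4π×0.0536) = 1.67 K/W
R_total = 1.67 K/W
Q = ΔT/R_total = 202/1.67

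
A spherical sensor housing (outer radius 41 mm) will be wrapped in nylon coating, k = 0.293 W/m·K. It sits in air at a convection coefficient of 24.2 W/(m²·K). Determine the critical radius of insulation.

r_cr ≈ 24.2 mm

For a sphere r_cr = 2k/h = 2×0.293/24.2
r_cr = 24.2 mm; since the bare radius (41 mm) is above r_cr, any added insulation will reduce heat loss.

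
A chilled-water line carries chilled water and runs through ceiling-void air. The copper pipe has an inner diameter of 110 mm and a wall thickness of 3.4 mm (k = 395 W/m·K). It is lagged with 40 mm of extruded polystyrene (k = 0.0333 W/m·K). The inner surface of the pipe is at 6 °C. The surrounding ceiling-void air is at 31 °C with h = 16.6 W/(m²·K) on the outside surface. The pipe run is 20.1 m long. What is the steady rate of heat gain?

Radial resistances (cylindrical: R_cond = ln(r_o/r_i)/(2πkL), R_conv = 1/(h·2πrL)):
R_copper pipe wall = ln(58.4/55)/(2π×395×20.1) = 1.202×10^-6 K/W
R_extruded polystyrene = ln(98.4/58.4)/(2π×0.0333×20.1) = 0.1241 K/W
R_outer film = 1/(h_o·2πr_oL) = 1/(16.6×2π×0.0984×20.1) = 0.004848 K/W
R_total = 0.1289 K/W
Q = ΔT/R_total = 25/0.1289

Q ≈ 194 W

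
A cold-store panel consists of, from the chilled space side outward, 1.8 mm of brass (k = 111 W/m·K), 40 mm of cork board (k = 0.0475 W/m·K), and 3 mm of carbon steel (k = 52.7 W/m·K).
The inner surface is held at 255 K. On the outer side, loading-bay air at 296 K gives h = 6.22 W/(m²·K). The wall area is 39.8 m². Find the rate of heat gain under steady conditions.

Thermal resistances in series:
R_brass = L/(kA) = 0.0018/(111×39.8) = 4.074×10^-7 K/W
R_cork board = L/(kA) = 0.04/(0.0475×39.8) = 0.02116 K/W
R_carbon steel = L/(kA) = 0.003/(52.7×39.8) = 1.43×10^-6 K/W
R_outer film = 1/(h_o·A) = 1/(6.22×39.8) = 0.004039 K/W
R_total = 0.0252 K/W
Q = ΔT / R_total = 41 / 0.0252

Q ≈ 1630 W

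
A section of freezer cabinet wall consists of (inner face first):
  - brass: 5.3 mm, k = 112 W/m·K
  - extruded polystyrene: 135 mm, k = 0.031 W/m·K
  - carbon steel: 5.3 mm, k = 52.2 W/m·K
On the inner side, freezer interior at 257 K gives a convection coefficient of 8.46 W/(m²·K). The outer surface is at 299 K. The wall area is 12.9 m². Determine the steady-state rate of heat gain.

Thermal resistances in series:
R_inner film = 1/(h_i·A) = 1/(8.46×12.9) = 0.009163 K/W
R_brass = L/(kA) = 0.0053/(112×12.9) = 3.668×10^-6 K/W
R_extruded polystyrene = L/(kA) = 0.135/(0.031×12.9) = 0.3376 K/W
R_carbon steel = L/(kA) = 0.0053/(52.2×12.9) = 7.871×10^-6 K/W
R_total = 0.3468 K/W
Q = ΔT / R_total = 42 / 0.3468

Q ≈ 121 W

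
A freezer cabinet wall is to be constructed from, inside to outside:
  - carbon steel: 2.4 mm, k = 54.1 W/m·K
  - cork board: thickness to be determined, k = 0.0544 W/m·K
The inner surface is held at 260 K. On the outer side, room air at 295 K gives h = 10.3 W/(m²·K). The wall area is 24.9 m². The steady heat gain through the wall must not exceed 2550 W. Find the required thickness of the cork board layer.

Series thermal resistances:
R_carbon steel = L/(kA) = 0.0024/(54.1×24.9) = 1.782×10^-6 K/W
R_outer film = 1/(h_o·A) = 1/(10.3×24.9) = 0.003899 K/W
Sum of the known resistances R_other = 0.003901 K/W
Required total resistance R_tot = ΔT/Q_allow = 35/2550 = 0.01373 K/W
R_cork board = R_tot − R_other = 0.009825 K/W
L = R·k·A = 0.009825×0.0544×24.9

L ≈ 13.3 mm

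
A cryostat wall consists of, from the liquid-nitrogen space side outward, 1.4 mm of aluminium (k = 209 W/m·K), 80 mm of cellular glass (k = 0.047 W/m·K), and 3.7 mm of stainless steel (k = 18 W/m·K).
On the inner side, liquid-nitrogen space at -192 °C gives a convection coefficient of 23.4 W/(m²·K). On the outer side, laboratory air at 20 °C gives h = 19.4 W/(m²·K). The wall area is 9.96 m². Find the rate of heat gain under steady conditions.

Q ≈ 1180 W

Treating each layer as a thermal resistance in series:
R_inner film = 1/(h_i·A) = 1/(23.4×9.96) = 0.004291 K/W
R_aluminium = L/(kA) = 0.0014/(209×9.96) = 6.725×10^-7 K/W
R_cellular glass = L/(kA) = 0.08/(0.047×9.96) = 0.1709 K/W
R_stainless steel = L/(kA) = 0.0037/(18×9.96) = 2.064×10^-5 K/W
R_outer film = 1/(h_o·A) = 1/(19.4×9.96) = 0.005175 K/W
R_total = 0.1804 K/W
Q = ΔT / R_total = 212 / 0.1804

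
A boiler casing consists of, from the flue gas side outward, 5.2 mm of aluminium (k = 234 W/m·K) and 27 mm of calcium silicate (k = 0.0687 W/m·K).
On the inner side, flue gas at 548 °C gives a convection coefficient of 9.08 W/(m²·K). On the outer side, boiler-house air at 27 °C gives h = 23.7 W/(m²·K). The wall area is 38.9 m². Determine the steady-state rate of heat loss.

Q ≈ 37200 W

Treating each layer as a thermal resistance in series:
R_inner film = 1/(h_i·A) = 1/(9.08×38.9) = 0.002831 K/W
R_aluminium = L/(kA) = 0.0052/(234×38.9) = 5.713×10^-7 K/W
R_calcium silicate = L/(kA) = 0.027/(0.0687×38.9) = 0.0101 K/W
R_outer film = 1/(h_o·A) = 1/(23.7×38.9) = 0.001085 K/W
R_total = 0.01402 K/W
Q = ΔT / R_total = 521 / 0.01402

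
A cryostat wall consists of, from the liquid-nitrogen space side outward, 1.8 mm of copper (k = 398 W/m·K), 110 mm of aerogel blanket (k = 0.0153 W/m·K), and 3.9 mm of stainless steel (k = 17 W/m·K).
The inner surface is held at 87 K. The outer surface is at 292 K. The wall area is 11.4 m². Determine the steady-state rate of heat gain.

Q ≈ 325 W

Thermal resistances in series:
R_copper = L/(kA) = 0.0018/(398×11.4) = 3.967×10^-7 K/W
R_aerogel blanket = L/(kA) = 0.11/(0.0153×11.4) = 0.6307 K/W
R_stainless steel = L/(kA) = 0.0039/(17×11.4) = 2.012×10^-5 K/W
R_total = 0.6307 K/W
Q = ΔT / R_total = 205 / 0.6307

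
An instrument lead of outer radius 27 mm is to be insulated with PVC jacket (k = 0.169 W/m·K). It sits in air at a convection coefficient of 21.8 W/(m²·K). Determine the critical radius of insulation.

r_cr ≈ 7.75 mm

For a cylinder r_cr = k/h = 0.169/21.8
r_cr = 7.75 mm; since the bare radius (27 mm) is above r_cr, any added insulation will reduce heat loss.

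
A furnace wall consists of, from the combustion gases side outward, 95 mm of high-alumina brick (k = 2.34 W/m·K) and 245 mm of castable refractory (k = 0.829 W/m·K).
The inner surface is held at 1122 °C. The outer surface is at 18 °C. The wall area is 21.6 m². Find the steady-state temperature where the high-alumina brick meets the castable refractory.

T ≈ 989 °C

Thermal resistances in series:
R_high-alumina brick = L/(kA) = 0.095/(2.34×21.6) = 0.00188 K/W
R_castable refractory = L/(kA) = 0.245/(0.829×21.6) = 0.01368 K/W
R_total = 0.01556 K/W;  Q = ΔT/R_total = 1104/0.01556 = 70940 W
T_interface = T_inner − Q·ΣR(inner→interface) = 1122 − 70900×0.00188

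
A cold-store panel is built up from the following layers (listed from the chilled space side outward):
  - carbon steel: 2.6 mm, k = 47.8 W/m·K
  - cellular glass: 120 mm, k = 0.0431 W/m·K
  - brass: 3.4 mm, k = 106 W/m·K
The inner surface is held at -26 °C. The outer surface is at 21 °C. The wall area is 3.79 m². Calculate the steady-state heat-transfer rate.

Q ≈ 64 W

Treating each layer as a thermal resistance in series:
R_carbon steel = L/(kA) = 0.0026/(47.8×3.79) = 1.435×10^-5 K/W
R_cellular glass = L/(kA) = 0.12/(0.0431×3.79) = 0.7346 K/W
R_brass = L/(kA) = 0.0034/(106×3.79) = 8.463×10^-6 K/W
R_total = 0.7346 K/W
Q = ΔT / R_total = 47 / 0.7346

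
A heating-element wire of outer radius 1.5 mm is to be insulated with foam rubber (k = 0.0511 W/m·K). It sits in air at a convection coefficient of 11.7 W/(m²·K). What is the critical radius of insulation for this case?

For a cylinder r_cr = k/h = 0.0511/11.7
r_cr = 4.37 mm; since the bare radius (1.5 mm) is below r_cr, adding a thin layer of insulation will *increase* heat loss.

r_cr ≈ 4.37 mm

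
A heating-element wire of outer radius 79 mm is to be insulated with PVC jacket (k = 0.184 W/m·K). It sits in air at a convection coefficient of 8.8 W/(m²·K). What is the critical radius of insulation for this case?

r_cr ≈ 20.9 mm

For a cylinder r_cr = k/h = 0.184/8.8
r_cr = 20.9 mm; since the bare radius (79 mm) is above r_cr, any added insulation will reduce heat loss.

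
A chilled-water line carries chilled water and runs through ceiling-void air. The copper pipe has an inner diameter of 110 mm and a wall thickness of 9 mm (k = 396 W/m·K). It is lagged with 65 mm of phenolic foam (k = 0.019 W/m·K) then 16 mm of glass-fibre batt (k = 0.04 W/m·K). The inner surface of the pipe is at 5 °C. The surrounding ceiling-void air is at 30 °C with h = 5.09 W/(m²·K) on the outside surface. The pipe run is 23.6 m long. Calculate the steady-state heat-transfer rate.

For a radial system each layer contributes R = ln(r_out/r_in)/(2πkL); films add R = 1/(hA).
R_copper pipe wall = ln(64/55)/(2π×396×23.6) = 2.581×10^-6 K/W
R_phenolic foam = ln(129/64)/(2π×0.019×23.6) = 0.2488 K/W
R_glass-fibre batt = ln(145/129)/(2π×0.04×23.6) = 0.01971 K/W
R_outer film = 1/(h_o·2πr_oL) = 1/(5.09×2π×0.145×23.6) = 0.009137 K/W
R_total = 0.2776 K/W
Q = ΔT/R_total = 25/0.2776

Q ≈ 90 W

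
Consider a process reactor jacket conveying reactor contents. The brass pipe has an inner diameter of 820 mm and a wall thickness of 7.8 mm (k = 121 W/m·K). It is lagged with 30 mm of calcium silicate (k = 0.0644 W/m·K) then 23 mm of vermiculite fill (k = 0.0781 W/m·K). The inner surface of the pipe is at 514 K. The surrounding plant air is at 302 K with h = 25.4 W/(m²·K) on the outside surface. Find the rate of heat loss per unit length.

Per-layer cylindrical resistances, series-summed:
R_brass pipe wall = ln(417.8/410)/(2π×121×1) = 2.479×10^-5 K/W
R_calcium silicate = ln(447.8/417.8)/(2π×0.0644×1) = 0.1714 K/W
R_vermiculite fill = ln(470.8/447.8)/(2π×0.0781×1) = 0.1021 K/W
R_outer film = 1/(h_o·2πr_oL) = 1/(25.4×2π×0.4708×1) = 0.01331 K/W
R_total = 0.2868 K/W
Q = ΔT/R_total = 212/0.2868

q′ ≈ 739 W/m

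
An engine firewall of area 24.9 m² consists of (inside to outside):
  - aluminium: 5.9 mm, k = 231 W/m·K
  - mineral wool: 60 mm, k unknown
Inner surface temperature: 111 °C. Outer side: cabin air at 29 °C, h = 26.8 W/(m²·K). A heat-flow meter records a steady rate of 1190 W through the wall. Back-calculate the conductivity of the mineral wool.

Using the resistance-network approach (series):
R_aluminium = L/(kA) = 0.0059/(231×24.9) = 1.026×10^-6 K/W
R_outer film = 1/(h_o·A) = 1/(26.8×24.9) = 0.001499 K/W
Sum of known resistances R_other = 0.0015 K/W
Total R = ΔT/Q = 82/1190 = 0.06891 K/W
R_mineral wool = R_total − R_other = 0.06741 K/W
k = L/(R·A) = 0.06/(0.06741×24.9)

k ≈ 0.0357 W/(m·K)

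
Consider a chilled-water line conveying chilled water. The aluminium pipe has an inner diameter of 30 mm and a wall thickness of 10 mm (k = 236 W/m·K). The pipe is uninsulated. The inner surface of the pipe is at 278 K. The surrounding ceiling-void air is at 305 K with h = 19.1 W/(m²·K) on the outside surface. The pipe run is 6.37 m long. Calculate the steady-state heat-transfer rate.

Treating each annulus and film as a series resistance:
R_aluminium pipe wall = ln(25/15)/(2π×236×6.37) = 5.408×10^-5 K/W
R_outer film = 1/(h_o·2πr_oL) = 1/(19.1×2π×0.025×6.37) = 0.05232 K/W
R_total = 0.05238 K/W
Q = ΔT/R_total = 27/0.05238

Q ≈ 515 W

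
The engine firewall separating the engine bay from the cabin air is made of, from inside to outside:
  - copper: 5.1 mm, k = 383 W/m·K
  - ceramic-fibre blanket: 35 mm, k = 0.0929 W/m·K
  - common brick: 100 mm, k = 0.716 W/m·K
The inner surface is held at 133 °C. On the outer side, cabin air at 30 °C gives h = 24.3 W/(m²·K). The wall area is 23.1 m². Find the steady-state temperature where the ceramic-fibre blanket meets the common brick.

T ≈ 63.4 °C

Series thermal resistances:
R_copper = L/(kA) = 0.0051/(383×23.1) = 5.764×10^-7 K/W
R_ceramic-fibre blanket = L/(kA) = 0.035/(0.0929×23.1) = 0.01631 K/W
R_common brick = L/(kA) = 0.1/(0.716×23.1) = 0.006046 K/W
R_outer film = 1/(h_o·A) = 1/(24.3×23.1) = 0.001781 K/W
R_total = 0.02414 K/W;  Q = ΔT/R_total = 103/0.02414 = 4267 W
T_interface = T_inner − Q·ΣR(inner→interface) = 133 − 4270×0.01631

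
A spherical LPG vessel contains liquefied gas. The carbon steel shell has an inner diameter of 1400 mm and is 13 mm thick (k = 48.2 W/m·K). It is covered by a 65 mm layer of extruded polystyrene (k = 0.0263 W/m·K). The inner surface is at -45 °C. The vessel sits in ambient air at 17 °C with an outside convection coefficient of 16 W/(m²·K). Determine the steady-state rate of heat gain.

Radial (spherical) resistances in series:
R_carbon steel shell = (1/0.7 − 1/0.713)/(4π×48.2) = 4.3×10^-5 K/W
R_extruded polystyrene = (1/0.713 − 1/0.778)/(4π×0.0263) = 0.3546 K/W
R_outer film = 1/(h·4πr_o²) = 1/(16×4π×0.778²) = 0.008217 K/W
R_total = 0.3628 K/W
Q = ΔT/R_total = 62/0.3628

Q ≈ 171 W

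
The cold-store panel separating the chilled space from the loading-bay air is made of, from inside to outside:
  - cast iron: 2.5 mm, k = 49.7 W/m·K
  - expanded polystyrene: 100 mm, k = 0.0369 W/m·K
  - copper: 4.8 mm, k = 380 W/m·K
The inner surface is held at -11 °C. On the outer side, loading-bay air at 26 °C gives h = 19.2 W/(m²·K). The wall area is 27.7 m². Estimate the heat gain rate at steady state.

Thermal resistances in series:
R_cast iron = L/(kA) = 0.0025/(49.7×27.7) = 1.816×10^-6 K/W
R_expanded polystyrene = L/(kA) = 0.1/(0.0369×27.7) = 0.09783 K/W
R_copper = L/(kA) = 0.0048/(380×27.7) = 4.56×10^-7 K/W
R_outer film = 1/(h_o·A) = 1/(19.2×27.7) = 0.00188 K/W
R_total = 0.09972 K/W
Q = ΔT / R_total = 37 / 0.09972

Q ≈ 371 W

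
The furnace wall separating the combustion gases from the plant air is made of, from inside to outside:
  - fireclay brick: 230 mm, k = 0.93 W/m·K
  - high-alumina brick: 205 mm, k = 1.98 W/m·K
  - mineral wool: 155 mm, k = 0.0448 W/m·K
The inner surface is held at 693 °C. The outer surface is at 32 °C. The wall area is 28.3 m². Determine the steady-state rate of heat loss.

Series thermal resistances:
R_fireclay brick = L/(kA) = 0.23/(0.93×28.3) = 0.008739 K/W
R_high-alumina brick = L/(kA) = 0.205/(1.98×28.3) = 0.003658 K/W
R_mineral wool = L/(kA) = 0.155/(0.0448×28.3) = 0.1223 K/W
R_total = 0.1347 K/W
Q = ΔT / R_total = 661 / 0.1347

Q ≈ 4910 W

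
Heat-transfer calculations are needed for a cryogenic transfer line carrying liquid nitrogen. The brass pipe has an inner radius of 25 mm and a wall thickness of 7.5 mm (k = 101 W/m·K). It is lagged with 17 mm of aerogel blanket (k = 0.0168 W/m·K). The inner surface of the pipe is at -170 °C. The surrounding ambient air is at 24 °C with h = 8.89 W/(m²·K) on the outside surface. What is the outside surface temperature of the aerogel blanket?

Radial resistances (cylindrical: R_cond = ln(r_o/r_i)/(2πkL), R_conv = 1/(h·2πrL)):
R_brass pipe wall = ln(32.5/25)/(2π×101×1) = 4.134×10^-4 K/W
R_aerogel blanket = ln(49.5/32.5)/(2π×0.0168×1) = 3.986 K/W
R_outer film = 1/(h_o·2πr_oL) = 1/(8.89×2π×0.0495×1) = 0.3617 K/W
R_total = 4.348 K/W
Q = ΔT/R_total = 194/4.348
Q = 44.6 W/m
T_interface = T_inner + Q·ΣR(inner→interface) = -170 + 44.6×3.986

T ≈ 7.86 °C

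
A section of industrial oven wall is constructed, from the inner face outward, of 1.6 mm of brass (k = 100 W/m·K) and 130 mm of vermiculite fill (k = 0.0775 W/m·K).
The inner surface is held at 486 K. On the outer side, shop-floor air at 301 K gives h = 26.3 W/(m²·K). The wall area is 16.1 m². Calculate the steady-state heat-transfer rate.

Series thermal resistances:
R_brass = L/(kA) = 0.0016/(100×16.1) = 9.938×10^-7 K/W
R_vermiculite fill = L/(kA) = 0.13/(0.0775×16.1) = 0.1042 K/W
R_outer film = 1/(h_o·A) = 1/(26.3×16.1) = 0.002362 K/W
R_total = 0.1066 K/W
Q = ΔT / R_total = 185 / 0.1066

Q ≈ 1740 W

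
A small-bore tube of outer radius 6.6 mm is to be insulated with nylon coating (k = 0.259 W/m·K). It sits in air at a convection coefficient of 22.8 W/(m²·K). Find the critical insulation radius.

For a cylinder r_cr = k/h = 0.259/22.8
r_cr = 11.4 mm; since the bare radius (6.6 mm) is below r_cr, adding a thin layer of insulation will *increase* heat loss.

r_cr ≈ 11.4 mm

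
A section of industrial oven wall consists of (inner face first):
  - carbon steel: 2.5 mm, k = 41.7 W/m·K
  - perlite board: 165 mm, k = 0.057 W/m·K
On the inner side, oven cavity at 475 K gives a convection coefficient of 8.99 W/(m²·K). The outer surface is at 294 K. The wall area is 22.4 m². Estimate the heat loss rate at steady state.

Q ≈ 1350 W

Using the resistance-network approach (series):
R_inner film = 1/(h_i·A) = 1/(8.99×22.4) = 0.004966 K/W
R_carbon steel = L/(kA) = 0.0025/(41.7×22.4) = 2.676×10^-6 K/W
R_perlite board = L/(kA) = 0.165/(0.057×22.4) = 0.1292 K/W
R_total = 0.1342 K/W
Q = ΔT / R_total = 181 / 0.1342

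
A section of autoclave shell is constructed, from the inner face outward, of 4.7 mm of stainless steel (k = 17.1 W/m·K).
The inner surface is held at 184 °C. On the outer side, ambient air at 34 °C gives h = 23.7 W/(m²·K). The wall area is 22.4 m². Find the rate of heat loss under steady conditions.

Q ≈ 79100 W

Model the wall as resistances in series:
R_stainless steel = L/(kA) = 0.0047/(17.1×22.4) = 1.227×10^-5 K/W
R_outer film = 1/(h_o·A) = 1/(23.7×22.4) = 0.001884 K/W
R_total = 0.001896 K/W
Q = ΔT / R_total = 150 / 0.001896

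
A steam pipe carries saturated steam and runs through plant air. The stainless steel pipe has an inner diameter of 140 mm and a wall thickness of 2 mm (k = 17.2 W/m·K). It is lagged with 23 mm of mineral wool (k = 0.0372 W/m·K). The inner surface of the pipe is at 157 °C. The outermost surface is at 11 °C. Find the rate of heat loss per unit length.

q′ ≈ 123 W/m

Treating each annulus and film as a series resistance:
R_stainless steel pipe wall = ln(72/70)/(2π×17.2×1) = 2.607×10^-4 K/W
R_mineral wool = ln(95/72)/(2π×0.0372×1) = 1.186 K/W
R_total = 1.186 K/W
Q = ΔT/R_total = 146/1.186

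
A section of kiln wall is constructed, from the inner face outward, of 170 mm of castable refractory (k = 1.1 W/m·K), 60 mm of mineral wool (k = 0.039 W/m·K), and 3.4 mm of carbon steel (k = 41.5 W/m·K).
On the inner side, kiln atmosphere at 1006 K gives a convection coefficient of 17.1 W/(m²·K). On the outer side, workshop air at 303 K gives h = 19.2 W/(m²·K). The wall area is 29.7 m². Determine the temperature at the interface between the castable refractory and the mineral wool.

Series thermal resistances:
R_inner film = 1/(h_i·A) = 1/(17.1×29.7) = 0.001969 K/W
R_castable refractory = L/(kA) = 0.17/(1.1×29.7) = 0.005204 K/W
R_mineral wool = L/(kA) = 0.06/(0.039×29.7) = 0.0518 K/W
R_carbon steel = L/(kA) = 0.0034/(41.5×29.7) = 2.759×10^-6 K/W
R_outer film = 1/(h_o·A) = 1/(19.2×29.7) = 0.001754 K/W
R_total = 0.06073 K/W;  Q = ΔT/R_total = 703/0.06073 = 11580 W
T_interface = T_inner − Q·ΣR(inner→interface) = 1006 − 11600×0.007173

T ≈ 923 K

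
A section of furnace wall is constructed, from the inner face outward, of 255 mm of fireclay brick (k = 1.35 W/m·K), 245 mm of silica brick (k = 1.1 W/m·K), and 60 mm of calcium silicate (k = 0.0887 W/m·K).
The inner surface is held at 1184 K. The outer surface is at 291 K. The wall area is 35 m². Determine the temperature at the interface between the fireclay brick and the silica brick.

Treating each layer as a thermal resistance in series:
R_fireclay brick = L/(kA) = 0.255/(1.35×35) = 0.005397 K/W
R_silica brick = L/(kA) = 0.245/(1.1×35) = 0.006364 K/W
R_calcium silicate = L/(kA) = 0.06/(0.0887×35) = 0.01933 K/W
R_total = 0.03109 K/W;  Q = ΔT/R_total = 893/0.03109 = 28730 W
T_interface = T_inner − Q·ΣR(inner→interface) = 1184 − 28700×0.005397

T ≈ 1030 K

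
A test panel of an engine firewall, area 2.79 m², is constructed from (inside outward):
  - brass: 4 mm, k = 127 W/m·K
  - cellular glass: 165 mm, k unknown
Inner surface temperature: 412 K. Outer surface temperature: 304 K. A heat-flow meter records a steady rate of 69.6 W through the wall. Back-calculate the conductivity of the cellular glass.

k ≈ 0.0381 W/(m·K)

Treating each layer as a thermal resistance in series:
R_brass = L/(kA) = 0.004/(127×2.79) = 1.129×10^-5 K/W
Sum of known resistances R_other = 1.129×10^-5 K/W
Total R = ΔT/Q = 108/69.6 = 1.552 K/W
R_cellular glass = R_total − R_other = 1.552 K/W
k = L/(R·A) = 0.165/(1.552×2.79)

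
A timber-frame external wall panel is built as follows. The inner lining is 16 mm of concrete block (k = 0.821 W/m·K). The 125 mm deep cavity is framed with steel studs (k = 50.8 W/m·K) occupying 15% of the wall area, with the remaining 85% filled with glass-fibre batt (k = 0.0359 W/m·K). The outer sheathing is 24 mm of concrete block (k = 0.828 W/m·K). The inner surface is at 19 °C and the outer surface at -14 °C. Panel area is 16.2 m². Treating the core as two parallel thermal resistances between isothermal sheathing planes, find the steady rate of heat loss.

Q ≈ 8250 W

Sheathing layers in series; stud and cavity paths in parallel between them.
R_inner = 0.016/(0.821×16.2) = 0.001203 K/W
R_stud  = 0.125/(50.8×0.15×16.2) = 0.001013 K/W
R_cav   = 0.125/(0.0359×0.85×16.2) = 0.2529 K/W
1/R_core = 1/R_stud + 1/R_cav → R_core = 0.001009 K/W
R_outer = 0.024/(0.828×16.2) = 0.001789 K/W
R_total = 0.004001 K/W
Q = ΔT/R_total = 33/0.004001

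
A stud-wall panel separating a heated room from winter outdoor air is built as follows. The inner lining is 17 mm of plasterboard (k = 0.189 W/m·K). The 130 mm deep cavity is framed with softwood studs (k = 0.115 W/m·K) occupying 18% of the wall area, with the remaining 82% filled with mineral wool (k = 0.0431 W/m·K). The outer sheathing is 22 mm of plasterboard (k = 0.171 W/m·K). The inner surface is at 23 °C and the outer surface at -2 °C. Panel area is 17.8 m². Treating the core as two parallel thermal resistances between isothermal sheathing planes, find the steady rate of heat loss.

Q ≈ 175 W

Sheathing layers in series; stud and cavity paths in parallel between them.
R_inner = 0.017/(0.189×17.8) = 0.005053 K/W
R_stud  = 0.13/(0.115×0.18×17.8) = 0.3528 K/W
R_cav   = 0.13/(0.0431×0.82×17.8) = 0.2066 K/W
1/R_core = 1/R_stud + 1/R_cav → R_core = 0.1303 K/W
R_outer = 0.022/(0.171×17.8) = 0.007228 K/W
R_total = 0.1426 K/W
Q = ΔT/R_total = 25/0.1426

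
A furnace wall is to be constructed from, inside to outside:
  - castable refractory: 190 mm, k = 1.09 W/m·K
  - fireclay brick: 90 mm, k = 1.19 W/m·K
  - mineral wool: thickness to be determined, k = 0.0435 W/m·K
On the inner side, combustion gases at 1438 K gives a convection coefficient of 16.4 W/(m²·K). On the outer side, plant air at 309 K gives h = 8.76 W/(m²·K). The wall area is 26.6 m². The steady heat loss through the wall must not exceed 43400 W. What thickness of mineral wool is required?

Thermal resistances in series:
R_inner film = 1/(h_i·A) = 1/(16.4×26.6) = 0.002292 K/W
R_castable refractory = L/(kA) = 0.19/(1.09×26.6) = 0.006553 K/W
R_fireclay brick = L/(kA) = 0.09/(1.19×26.6) = 0.002843 K/W
R_outer film = 1/(h_o·A) = 1/(8.76×26.6) = 0.004292 K/W
Sum of the known resistances R_other = 0.01598 K/W
Required total resistance R_tot = ΔT/Q_allow = 1129/43400 = 0.02601 K/W
R_mineral wool = R_tot − R_other = 0.01003 K/W
L = R·k·A = 0.01003×0.0435×26.6

L ≈ 11.6 mm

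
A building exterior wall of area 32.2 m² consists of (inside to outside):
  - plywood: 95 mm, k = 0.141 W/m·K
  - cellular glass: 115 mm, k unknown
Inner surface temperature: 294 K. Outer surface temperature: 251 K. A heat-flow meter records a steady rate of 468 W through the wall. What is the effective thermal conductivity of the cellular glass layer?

k ≈ 0.0503 W/(m·K)

Model the wall as resistances in series:
R_plywood = L/(kA) = 0.095/(0.141×32.2) = 0.02092 K/W
Sum of known resistances R_other = 0.02092 K/W
Total R = ΔT/Q = 43/468 = 0.09188 K/W
R_cellular glass = R_total − R_other = 0.07096 K/W
k = L/(R·A) = 0.115/(0.07096×32.2)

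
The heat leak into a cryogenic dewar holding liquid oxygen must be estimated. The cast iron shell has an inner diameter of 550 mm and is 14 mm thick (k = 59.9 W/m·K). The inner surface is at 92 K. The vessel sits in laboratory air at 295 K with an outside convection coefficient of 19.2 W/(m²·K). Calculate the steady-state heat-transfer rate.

Each spherical layer contributes R = (1/r_i − 1/r_o)/(4πk):
R_cast iron shell = (1/0.275 − 1/0.289)/(4π×59.9) = 2.34×10^-4 K/W
R_outer film = 1/(h·4πr_o²) = 1/(19.2×4π×0.289²) = 0.04962 K/W
R_total = 0.04986 K/W
Q = ΔT/R_total = 203/0.04986

Q ≈ 4070 W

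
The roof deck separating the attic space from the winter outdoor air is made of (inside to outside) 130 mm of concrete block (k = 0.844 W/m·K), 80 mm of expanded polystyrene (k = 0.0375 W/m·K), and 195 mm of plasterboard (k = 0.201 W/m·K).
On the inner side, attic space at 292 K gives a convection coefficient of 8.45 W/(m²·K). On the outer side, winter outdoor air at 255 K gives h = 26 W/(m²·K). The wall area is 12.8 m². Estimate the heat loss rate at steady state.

Q ≈ 139 W

Treating each layer as a thermal resistance in series:
R_inner film = 1/(h_i·A) = 1/(8.45×12.8) = 0.009246 K/W
R_concrete block = L/(kA) = 0.13/(0.844×12.8) = 0.01203 K/W
R_expanded polystyrene = L/(kA) = 0.08/(0.0375×12.8) = 0.1667 K/W
R_plasterboard = L/(kA) = 0.195/(0.201×12.8) = 0.07579 K/W
R_outer film = 1/(h_o·A) = 1/(26×12.8) = 0.003005 K/W
R_total = 0.2667 K/W
Q = ΔT / R_total = 37 / 0.2667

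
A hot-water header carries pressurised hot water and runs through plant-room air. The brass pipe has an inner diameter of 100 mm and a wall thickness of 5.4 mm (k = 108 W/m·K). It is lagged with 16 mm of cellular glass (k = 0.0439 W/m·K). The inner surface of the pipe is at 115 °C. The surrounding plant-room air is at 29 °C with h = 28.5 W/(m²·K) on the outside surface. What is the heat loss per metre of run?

Cylindrical conduction, so R = ln(r₂/r₁)/(2πkL) per layer, in series:
R_brass pipe wall = ln(55.4/50)/(2π×108×1) = 1.511×10^-4 K/W
R_cellular glass = ln(71.4/55.4)/(2π×0.0439×1) = 0.9198 K/W
R_outer film = 1/(h_o·2πr_oL) = 1/(28.5×2π×0.0714×1) = 0.07821 K/W
R_total = 0.9982 K/W
Q = ΔT/R_total = 86/0.9982

q′ ≈ 86.2 W/m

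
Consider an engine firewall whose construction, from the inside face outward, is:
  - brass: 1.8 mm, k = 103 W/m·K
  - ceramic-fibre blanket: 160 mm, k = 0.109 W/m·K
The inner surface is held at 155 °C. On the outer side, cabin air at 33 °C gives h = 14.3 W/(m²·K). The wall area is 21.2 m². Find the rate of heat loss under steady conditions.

Series thermal resistances:
R_brass = L/(kA) = 0.0018/(103×21.2) = 8.243×10^-7 K/W
R_ceramic-fibre blanket = L/(kA) = 0.16/(0.109×21.2) = 0.06924 K/W
R_outer film = 1/(h_o·A) = 1/(14.3×21.2) = 0.003299 K/W
R_total = 0.07254 K/W
Q = ΔT / R_total = 122 / 0.07254

Q ≈ 1680 W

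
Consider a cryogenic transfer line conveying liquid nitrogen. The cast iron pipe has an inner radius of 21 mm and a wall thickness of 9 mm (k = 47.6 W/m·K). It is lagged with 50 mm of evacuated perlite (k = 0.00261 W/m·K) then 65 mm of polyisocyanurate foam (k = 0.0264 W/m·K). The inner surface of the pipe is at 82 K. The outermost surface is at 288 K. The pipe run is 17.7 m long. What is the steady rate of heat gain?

Q ≈ 57.5 W

Radial resistances (cylindrical: R_cond = ln(r_o/r_i)/(2πkL), R_conv = 1/(h·2πrL)):
R_cast iron pipe wall = ln(30/21)/(2π×47.6×17.7) = 6.738×10^-5 K/W
R_evacuated perlite = ln(80/30)/(2π×0.00261×17.7) = 3.379 K/W
R_polyisocyanurate foam = ln(145/80)/(2π×0.0264×17.7) = 0.2026 K/W
R_total = 3.582 K/W
Q = ΔT/R_total = 206/3.582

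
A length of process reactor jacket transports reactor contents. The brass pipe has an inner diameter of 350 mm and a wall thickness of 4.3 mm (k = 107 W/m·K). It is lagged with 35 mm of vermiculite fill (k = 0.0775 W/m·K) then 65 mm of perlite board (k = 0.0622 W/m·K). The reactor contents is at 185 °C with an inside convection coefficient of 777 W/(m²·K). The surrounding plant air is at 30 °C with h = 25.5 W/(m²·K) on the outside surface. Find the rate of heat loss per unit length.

q′ ≈ 145 W/m

For a radial system each layer contributes R = ln(r_out/r_in)/(2πkL); films add R = 1/(hA).
R_inner film = 1/(h_i·2πr₁L) = 1/(777×2π×0.175×1) = 0.00117 K/W
R_brass pipe wall = ln(179.3/175)/(2π×107×1) = 3.611×10^-5 K/W
R_vermiculite fill = ln(214.3/179.3)/(2π×0.0775×1) = 0.3662 K/W
R_perlite board = ln(279.3/214.3)/(2π×0.0622×1) = 0.6778 K/W
R_outer film = 1/(h_o·2πr_oL) = 1/(25.5×2π×0.2793×1) = 0.02235 K/W
R_total = 1.068 K/W
Q = ΔT/R_total = 155/1.068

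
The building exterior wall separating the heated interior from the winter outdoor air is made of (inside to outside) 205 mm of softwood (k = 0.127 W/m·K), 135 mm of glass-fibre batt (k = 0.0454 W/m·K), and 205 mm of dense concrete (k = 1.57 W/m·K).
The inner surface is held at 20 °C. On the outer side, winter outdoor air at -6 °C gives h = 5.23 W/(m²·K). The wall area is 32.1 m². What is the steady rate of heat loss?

Using the resistance-network approach (series):
R_softwood = L/(kA) = 0.205/(0.127×32.1) = 0.05029 K/W
R_glass-fibre batt = L/(kA) = 0.135/(0.0454×32.1) = 0.09263 K/W
R_dense concrete = L/(kA) = 0.205/(1.57×32.1) = 0.004068 K/W
R_outer film = 1/(h_o·A) = 1/(5.23×32.1) = 0.005957 K/W
R_total = 0.1529 K/W
Q = ΔT / R_total = 26 / 0.1529

Q ≈ 170 W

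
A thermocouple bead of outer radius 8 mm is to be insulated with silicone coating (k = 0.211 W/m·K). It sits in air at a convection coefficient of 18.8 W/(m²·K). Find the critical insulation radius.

r_cr ≈ 22.4 mm

For a sphere r_cr = 2k/h = 2×0.211/18.8
r_cr = 22.4 mm; since the bare radius (8 mm) is below r_cr, adding a thin layer of insulation will *increase* heat loss.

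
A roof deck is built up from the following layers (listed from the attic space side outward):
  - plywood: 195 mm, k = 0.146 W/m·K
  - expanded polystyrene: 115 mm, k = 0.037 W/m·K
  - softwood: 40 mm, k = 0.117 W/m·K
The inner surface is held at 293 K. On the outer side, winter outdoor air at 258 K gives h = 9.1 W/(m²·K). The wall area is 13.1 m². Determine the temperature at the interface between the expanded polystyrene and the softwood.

Series thermal resistances:
R_plywood = L/(kA) = 0.195/(0.146×13.1) = 0.102 K/W
R_expanded polystyrene = L/(kA) = 0.115/(0.037×13.1) = 0.2373 K/W
R_softwood = L/(kA) = 0.04/(0.117×13.1) = 0.0261 K/W
R_outer film = 1/(h_o·A) = 1/(9.1×13.1) = 0.008389 K/W
R_total = 0.3737 K/W;  Q = ΔT/R_total = 35/0.3737 = 93.66 W
T_interface = T_inner − Q·ΣR(inner→interface) = 293 − 93.7×0.3392

T ≈ 261 K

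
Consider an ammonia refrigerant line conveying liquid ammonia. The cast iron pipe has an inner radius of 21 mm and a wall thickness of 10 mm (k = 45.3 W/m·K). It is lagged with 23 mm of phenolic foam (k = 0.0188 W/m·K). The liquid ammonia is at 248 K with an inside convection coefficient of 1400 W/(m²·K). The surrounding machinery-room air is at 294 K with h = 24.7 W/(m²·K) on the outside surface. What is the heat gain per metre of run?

q′ ≈ 9.53 W/m

For a radial system each layer contributes R = ln(r_out/r_in)/(2πkL); films add R = 1/(hA).
R_inner film = 1/(h_i·2πr₁L) = 1/(1400×2π×0.021×1) = 0.005413 K/W
R_cast iron pipe wall = ln(31/21)/(2π×45.3×1) = 0.001368 K/W
R_phenolic foam = ln(54/31)/(2π×0.0188×1) = 4.698 K/W
R_outer film = 1/(h_o·2πr_oL) = 1/(24.7×2π×0.054×1) = 0.1193 K/W
R_total = 4.825 K/W
Q = ΔT/R_total = 46/4.825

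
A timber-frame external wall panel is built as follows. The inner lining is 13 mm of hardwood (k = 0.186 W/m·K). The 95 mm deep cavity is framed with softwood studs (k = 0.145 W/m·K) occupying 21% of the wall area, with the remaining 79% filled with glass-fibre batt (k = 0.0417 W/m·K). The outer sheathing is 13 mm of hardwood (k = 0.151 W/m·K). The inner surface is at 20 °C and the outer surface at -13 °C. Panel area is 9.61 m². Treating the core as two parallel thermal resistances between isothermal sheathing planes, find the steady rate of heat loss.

Q ≈ 192 W

Sheathing layers in series; stud and cavity paths in parallel between them.
R_inner = 0.013/(0.186×9.61) = 0.007273 K/W
R_stud  = 0.095/(0.145×0.21×9.61) = 0.3246 K/W
R_cav   = 0.095/(0.0417×0.79×9.61) = 0.3001 K/W
1/R_core = 1/R_stud + 1/R_cav → R_core = 0.1559 K/W
R_outer = 0.013/(0.151×9.61) = 0.008959 K/W
R_total = 0.1722 K/W
Q = ΔT/R_total = 33/0.1722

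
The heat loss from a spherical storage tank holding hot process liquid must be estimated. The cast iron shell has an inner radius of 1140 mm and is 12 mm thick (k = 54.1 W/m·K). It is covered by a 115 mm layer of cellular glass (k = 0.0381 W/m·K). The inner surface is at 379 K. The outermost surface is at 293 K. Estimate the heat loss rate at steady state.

Radial (spherical) resistances in series:
R_cast iron shell = (1/1.14 − 1/1.152)/(4π×54.1) = 1.344×10^-5 K/W
R_cellular glass = (1/1.152 − 1/1.267)/(4π×0.0381) = 0.1646 K/W
R_total = 0.1646 K/W
Q = ΔT/R_total = 86/0.1646

Q ≈ 523 W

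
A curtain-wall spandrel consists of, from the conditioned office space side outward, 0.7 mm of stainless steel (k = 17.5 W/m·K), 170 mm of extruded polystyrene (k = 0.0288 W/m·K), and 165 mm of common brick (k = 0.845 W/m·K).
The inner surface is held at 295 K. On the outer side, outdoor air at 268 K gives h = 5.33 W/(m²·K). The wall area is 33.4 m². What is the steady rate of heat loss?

Using the resistance-network approach (series):
R_stainless steel = L/(kA) = 0.0007/(17.5×33.4) = 1.198×10^-6 K/W
R_extruded polystyrene = L/(kA) = 0.17/(0.0288×33.4) = 0.1767 K/W
R_common brick = L/(kA) = 0.165/(0.845×33.4) = 0.005846 K/W
R_outer film = 1/(h_o·A) = 1/(5.33×33.4) = 0.005617 K/W
R_total = 0.1882 K/W
Q = ΔT / R_total = 27 / 0.1882

Q ≈ 143 W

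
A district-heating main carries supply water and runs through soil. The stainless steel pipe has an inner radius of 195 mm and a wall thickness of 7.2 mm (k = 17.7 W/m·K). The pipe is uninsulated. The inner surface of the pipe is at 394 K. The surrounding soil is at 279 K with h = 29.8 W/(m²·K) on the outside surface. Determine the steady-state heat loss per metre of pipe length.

Radial resistances (cylindrical: R_cond = ln(r_o/r_i)/(2πkL), R_conv = 1/(h·2πrL)):
R_stainless steel pipe wall = ln(202.2/195)/(2π×17.7×1) = 3.26×10^-4 K/W
R_outer film = 1/(h_o·2πr_oL) = 1/(29.8×2π×0.2022×1) = 0.02641 K/W
R_total = 0.02674 K/W
Q = ΔT/R_total = 115/0.02674

q′ ≈ 4300 W/m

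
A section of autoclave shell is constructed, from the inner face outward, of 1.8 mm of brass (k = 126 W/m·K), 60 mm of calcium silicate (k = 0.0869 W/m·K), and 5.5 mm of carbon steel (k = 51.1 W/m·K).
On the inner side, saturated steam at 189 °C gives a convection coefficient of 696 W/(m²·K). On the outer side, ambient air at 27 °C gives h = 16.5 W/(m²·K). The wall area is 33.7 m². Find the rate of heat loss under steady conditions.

Q ≈ 7250 W

Model the wall as resistances in series:
R_inner film = 1/(h_i·A) = 1/(696×33.7) = 4.263×10^-5 K/W
R_brass = L/(kA) = 0.0018/(126×33.7) = 4.239×10^-7 K/W
R_calcium silicate = L/(kA) = 0.06/(0.0869×33.7) = 0.02049 K/W
R_carbon steel = L/(kA) = 0.0055/(51.1×33.7) = 3.194×10^-6 K/W
R_outer film = 1/(h_o·A) = 1/(16.5×33.7) = 0.001798 K/W
R_total = 0.02233 K/W
Q = ΔT / R_total = 162 / 0.02233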